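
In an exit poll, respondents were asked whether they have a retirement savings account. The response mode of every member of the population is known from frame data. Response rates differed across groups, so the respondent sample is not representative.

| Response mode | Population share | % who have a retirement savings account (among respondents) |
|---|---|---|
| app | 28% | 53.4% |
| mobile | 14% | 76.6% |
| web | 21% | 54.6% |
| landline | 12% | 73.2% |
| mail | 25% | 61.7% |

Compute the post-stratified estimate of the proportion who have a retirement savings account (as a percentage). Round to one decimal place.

Weight each group's respondent value by its population share:
  app: 0.28 × 53.4 = 14.952
  mobile: 0.14 × 76.6 = 10.724
  web: 0.21 × 54.6 = 11.466
  landline: 0.12 × 73.2 = 8.784
  mail: 0.25 × 61.7 = 15.425
Post-stratified estimate = 61.351 → 61.4%.

61.4%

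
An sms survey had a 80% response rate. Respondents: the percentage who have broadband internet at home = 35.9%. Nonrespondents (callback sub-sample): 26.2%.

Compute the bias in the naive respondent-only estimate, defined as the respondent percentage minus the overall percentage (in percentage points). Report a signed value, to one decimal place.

+1.9 percentage points

Nonresponse fraction = 1 − 0.8 = 0.2.
Bias = (nonresponse fraction) × (respondent percentage − nonrespondent percentage)
     = 0.2 × (35.9 − 26.2) = 0.2 × 9.7 = 1.94.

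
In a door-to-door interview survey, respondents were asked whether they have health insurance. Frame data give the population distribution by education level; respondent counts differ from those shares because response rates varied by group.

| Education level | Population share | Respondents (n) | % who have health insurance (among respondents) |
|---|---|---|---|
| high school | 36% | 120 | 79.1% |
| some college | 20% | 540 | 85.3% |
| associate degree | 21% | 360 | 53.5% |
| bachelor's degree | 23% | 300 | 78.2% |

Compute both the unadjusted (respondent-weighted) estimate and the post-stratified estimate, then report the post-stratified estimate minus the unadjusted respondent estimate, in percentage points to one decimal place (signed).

Without adjustment, the pooled respondent share is:
  (120/1320)×79.1 + (540/1320)×85.3 + (360/1320)×53.5 + (300/1320)×78.2 = 74.45%
Post-stratifying to population shares instead:
  0.36×79.1 + 0.2×85.3 + 0.21×53.5 + 0.23×78.2 = 74.757%
Difference = 74.757 − 74.45 = 0.307 pp.

+0.3 percentage points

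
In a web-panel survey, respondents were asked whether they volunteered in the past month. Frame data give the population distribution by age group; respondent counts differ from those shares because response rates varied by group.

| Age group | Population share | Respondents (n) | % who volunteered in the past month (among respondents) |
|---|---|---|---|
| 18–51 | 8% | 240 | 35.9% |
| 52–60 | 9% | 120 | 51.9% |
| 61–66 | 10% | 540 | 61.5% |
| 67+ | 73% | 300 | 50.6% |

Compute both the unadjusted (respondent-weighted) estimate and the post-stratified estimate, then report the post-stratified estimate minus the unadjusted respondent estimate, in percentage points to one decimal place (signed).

Naive respondent-only estimate (weights = respondent counts):
  (240/1200)×35.9 + (120/1200)×51.9 + (540/1200)×61.5 + (300/1200)×50.6 = 52.695%
Reweighting by population age group shares:
  0.08×35.9 + 0.09×51.9 + 0.1×61.5 + 0.73×50.6 = 50.631%
Difference = 50.631 − 52.695 = -2.064 pp.

-2.1 percentage points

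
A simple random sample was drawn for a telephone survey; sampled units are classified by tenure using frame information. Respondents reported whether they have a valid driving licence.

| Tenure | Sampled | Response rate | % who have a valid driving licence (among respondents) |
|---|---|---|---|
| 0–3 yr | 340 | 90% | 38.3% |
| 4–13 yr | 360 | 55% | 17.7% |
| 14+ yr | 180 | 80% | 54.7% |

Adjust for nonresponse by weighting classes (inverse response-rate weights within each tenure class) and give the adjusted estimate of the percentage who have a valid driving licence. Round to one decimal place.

With weight = n_sampled/n_responded per class, the weighted class total is n_sampled:
  0–3 yr: 340 × 38.3 = 13022
  4–13 yr: 360 × 17.7 = 6372
  14+ yr: 180 × 54.7 = 9846
Adjusted estimate = 29,240 / 880 = 33.2273 → 33.2%.

33.2%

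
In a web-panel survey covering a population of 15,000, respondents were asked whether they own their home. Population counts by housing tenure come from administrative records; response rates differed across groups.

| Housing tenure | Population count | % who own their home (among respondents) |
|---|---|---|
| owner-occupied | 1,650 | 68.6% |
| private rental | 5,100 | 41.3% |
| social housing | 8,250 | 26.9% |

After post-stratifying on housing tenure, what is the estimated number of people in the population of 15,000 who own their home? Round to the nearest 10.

5,460

Each cell contributes its population count × the respondent rate:
  owner-occupied: 1,650 × 68.6% = 1131.9
  private rental: 5,100 × 41.3% = 2106.3
  social housing: 8,250 × 26.9% = 2219.25
Estimated total = 5457.45 → 5,460.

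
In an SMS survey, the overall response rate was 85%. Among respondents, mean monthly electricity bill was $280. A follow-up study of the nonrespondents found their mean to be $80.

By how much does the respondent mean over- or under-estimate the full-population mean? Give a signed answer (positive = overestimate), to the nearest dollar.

Nonresponse fraction = 1 − 0.85 = 0.15.
Bias = (nonresponse fraction) × (respondent mean − nonrespondent mean)
     = 0.15 × (280 − 80) = 0.15 × 200 = 30.

+$30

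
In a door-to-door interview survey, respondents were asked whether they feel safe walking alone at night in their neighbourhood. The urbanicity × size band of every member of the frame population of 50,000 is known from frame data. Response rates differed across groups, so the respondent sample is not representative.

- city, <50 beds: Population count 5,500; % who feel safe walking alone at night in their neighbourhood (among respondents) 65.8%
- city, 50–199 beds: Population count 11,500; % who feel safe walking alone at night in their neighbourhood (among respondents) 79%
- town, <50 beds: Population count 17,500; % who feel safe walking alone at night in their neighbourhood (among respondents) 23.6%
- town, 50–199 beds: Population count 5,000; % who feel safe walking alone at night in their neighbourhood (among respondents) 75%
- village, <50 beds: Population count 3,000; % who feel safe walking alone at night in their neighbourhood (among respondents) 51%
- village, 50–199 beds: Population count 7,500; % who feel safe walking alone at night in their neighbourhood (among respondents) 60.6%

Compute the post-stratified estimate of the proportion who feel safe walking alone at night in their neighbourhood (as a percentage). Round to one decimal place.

Post-stratification weights by population share, not respondent share:
  city, <50 beds: (5,500/50,000) × 65.8 = 7.238
  city, 50–199 beds: (11,500/50,000) × 79 = 18.17
  town, <50 beds: (17,500/50,000) × 23.6 = 8.26
  town, 50–199 beds: (5,000/50,000) × 75 = 7.5
  village, <50 beds: (3,000/50,000) × 51 = 3.06
  village, 50–199 beds: (7,500/50,000) × 60.6 = 9.09
Post-stratified estimate = 53.318 → 53.3%.

53.3%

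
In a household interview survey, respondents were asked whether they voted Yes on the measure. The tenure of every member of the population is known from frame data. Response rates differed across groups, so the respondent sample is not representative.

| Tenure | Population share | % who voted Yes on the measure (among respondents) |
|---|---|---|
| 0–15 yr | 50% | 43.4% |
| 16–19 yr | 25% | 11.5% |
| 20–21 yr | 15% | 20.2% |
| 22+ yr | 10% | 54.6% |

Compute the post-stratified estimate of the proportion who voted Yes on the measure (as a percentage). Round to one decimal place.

33.1%

Reweight to the known tenure distribution:
  0–15 yr: 0.5 × 43.4 = 21.7
  16–19 yr: 0.25 × 11.5 = 2.875
  20–21 yr: 0.15 × 20.2 = 3.03
  22+ yr: 0.1 × 54.6 = 5.46
Post-stratified estimate = 33.065 → 33.1%.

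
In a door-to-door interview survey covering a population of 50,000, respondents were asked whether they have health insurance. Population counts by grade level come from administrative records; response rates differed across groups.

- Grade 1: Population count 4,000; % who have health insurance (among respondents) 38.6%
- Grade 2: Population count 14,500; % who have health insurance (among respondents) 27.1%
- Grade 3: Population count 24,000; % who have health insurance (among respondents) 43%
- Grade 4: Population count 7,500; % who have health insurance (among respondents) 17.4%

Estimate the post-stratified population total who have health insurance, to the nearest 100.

17,100

Each cell contributes its population count × the respondent rate:
  Grade 1: 4,000 × 38.6% = 1544
  Grade 2: 14,500 × 27.1% = 3929.5
  Grade 3: 24,000 × 43% = 10,320
  Grade 4: 7,500 × 17.4% = 1305
Estimated total = 17098.5 → 17,100.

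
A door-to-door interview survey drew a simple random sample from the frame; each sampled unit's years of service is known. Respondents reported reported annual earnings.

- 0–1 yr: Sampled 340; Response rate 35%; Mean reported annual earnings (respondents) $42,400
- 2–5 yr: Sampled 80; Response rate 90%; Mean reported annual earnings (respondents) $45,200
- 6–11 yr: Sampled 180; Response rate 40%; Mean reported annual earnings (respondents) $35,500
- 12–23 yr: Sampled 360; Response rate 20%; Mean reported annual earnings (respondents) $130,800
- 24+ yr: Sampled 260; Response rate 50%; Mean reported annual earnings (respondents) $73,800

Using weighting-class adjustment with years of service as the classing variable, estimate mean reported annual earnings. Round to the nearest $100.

$74,300

Each respondent's weight = sampled/responded in their class; summing within a class gives n_sampled, so:
  0–1 yr: 340 × 42,400 = 14,416,000
  2–5 yr: 80 × 45,200 = 3,616,000
  6–11 yr: 180 × 35,500 = 6,390,000
  12–23 yr: 360 × 130,800 = 47,088,000
  24+ yr: 260 × 73,800 = 19,188,000
Adjusted estimate = 90,698,000 / 1,220 = 74342.6 → $74,300.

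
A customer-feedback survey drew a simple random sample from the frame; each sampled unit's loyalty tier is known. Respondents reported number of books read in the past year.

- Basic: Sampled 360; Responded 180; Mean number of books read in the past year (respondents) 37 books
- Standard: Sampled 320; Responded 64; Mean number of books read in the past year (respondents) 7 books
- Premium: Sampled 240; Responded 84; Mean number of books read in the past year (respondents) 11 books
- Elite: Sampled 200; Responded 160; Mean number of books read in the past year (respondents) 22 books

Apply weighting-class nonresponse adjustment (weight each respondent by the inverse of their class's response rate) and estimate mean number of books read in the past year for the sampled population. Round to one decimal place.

Class response rates: Basic 180/360 = 50%, Standard 64/320 = 20%, Premium 84/240 = 35%, Elite 160/200 = 80%.
Each respondent's weight = sampled/responded in their class; summing within a class gives n_sampled, so:
  Basic: 360 × 37 = 13,320
  Standard: 320 × 7 = 2240
  Premium: 240 × 11 = 2640
  Elite: 200 × 22 = 4400
Adjusted estimate = 22,600 / 1,120 = 20.1786 → 20.2.

20.2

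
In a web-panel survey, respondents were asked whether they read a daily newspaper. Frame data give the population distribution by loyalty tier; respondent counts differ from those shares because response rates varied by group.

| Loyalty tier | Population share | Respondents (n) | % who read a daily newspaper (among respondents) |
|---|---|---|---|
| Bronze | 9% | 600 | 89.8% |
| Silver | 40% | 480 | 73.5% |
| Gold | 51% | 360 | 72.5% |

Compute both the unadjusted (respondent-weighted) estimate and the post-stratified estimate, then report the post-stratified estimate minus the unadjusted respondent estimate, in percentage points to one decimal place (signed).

-5.6 percentage points

Without adjustment, the pooled respondent share is:
  (600/1440)×89.8 + (480/1440)×73.5 + (360/1440)×72.5 = 80.0417%
Reweighting by population loyalty tier shares:
  0.09×89.8 + 0.4×73.5 + 0.51×72.5 = 74.457%
Difference = 74.457 − 80.0417 = -5.5847 pp.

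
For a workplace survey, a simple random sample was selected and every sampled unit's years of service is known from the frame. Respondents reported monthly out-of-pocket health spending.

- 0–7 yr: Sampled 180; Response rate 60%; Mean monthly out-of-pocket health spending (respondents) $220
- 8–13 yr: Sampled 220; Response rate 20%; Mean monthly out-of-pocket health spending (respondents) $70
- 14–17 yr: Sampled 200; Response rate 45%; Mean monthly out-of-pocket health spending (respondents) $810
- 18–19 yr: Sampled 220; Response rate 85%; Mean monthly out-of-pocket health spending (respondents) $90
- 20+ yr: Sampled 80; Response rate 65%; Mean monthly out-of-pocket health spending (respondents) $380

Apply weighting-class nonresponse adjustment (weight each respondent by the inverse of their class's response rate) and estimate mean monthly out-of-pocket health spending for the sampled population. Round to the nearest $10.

Weighting each respondent by the inverse class response rate inflates each class back to its sampled size, so the class weight is n_sampled:
  0–7 yr: 180 × 220 = 39,600
  8–13 yr: 220 × 70 = 15,400
  14–17 yr: 200 × 810 = 162,000
  18–19 yr: 220 × 90 = 19,800
  20+ yr: 80 × 380 = 30,400
Adjusted estimate = 267,200 / 900 = 296.889 → $300.

$300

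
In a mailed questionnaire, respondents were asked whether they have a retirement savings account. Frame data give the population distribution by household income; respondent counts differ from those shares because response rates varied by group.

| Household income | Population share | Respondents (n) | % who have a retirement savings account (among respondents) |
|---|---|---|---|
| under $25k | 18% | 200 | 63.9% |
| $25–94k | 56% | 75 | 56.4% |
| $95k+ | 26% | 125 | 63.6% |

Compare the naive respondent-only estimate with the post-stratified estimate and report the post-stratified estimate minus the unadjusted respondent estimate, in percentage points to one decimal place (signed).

-2.8 percentage points

Naive respondent-only estimate (weights = respondent counts):
  (200/400)×63.9 + (75/400)×56.4 + (125/400)×63.6 = 62.4%
Reweighting by population household income shares:
  0.18×63.9 + 0.56×56.4 + 0.26×63.6 = 59.622%
Difference = 59.622 − 62.4 = -2.778 pp.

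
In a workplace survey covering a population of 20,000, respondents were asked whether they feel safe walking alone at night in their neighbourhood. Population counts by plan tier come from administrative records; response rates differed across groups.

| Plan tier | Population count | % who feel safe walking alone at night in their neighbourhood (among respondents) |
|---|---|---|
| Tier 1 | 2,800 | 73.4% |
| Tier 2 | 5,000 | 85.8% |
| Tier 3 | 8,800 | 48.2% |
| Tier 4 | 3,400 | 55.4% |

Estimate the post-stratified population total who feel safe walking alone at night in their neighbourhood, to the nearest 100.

12,500

Each cell contributes its population count × the respondent rate:
  Tier 1: 2,800 × 73.4% = 2055.2
  Tier 2: 5,000 × 85.8% = 4290
  Tier 3: 8,800 × 48.2% = 4241.6
  Tier 4: 3,400 × 55.4% = 1883.6
Estimated total = 12470.4 → 12,500.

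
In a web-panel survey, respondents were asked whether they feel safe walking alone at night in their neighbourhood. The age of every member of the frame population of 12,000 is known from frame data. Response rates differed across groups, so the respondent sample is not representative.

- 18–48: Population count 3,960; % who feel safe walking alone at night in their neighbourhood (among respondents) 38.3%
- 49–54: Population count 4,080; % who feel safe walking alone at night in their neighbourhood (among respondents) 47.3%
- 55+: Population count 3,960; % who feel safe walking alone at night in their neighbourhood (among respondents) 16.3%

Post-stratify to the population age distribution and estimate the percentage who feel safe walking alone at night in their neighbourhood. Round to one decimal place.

34.1%

Reweight to the known age distribution:
  18–48: (3,960/12,000) × 38.3 = 12.639
  49–54: (4,080/12,000) × 47.3 = 16.082
  55+: (3,960/12,000) × 16.3 = 5.379
Post-stratified estimate = 34.1 → 34.1%.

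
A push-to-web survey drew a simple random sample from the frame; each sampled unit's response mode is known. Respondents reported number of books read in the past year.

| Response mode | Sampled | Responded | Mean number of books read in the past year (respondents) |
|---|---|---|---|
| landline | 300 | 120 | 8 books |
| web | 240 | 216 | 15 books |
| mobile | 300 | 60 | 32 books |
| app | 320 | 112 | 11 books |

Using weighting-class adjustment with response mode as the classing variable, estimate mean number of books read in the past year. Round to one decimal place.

Response rates by class: landline 120/300 = 40%, web 216/240 = 90%, mobile 60/300 = 20%, app 112/320 = 35%.
Inverse-response-rate weighting restores each class to its sampled count, so class totals weight by n_sampled:
  landline: 300 × 8 = 2400
  web: 240 × 15 = 3600
  mobile: 300 × 32 = 9600
  app: 320 × 11 = 3520
Adjusted estimate = 19,120 / 1,160 = 16.4828 → 16.5.

16.5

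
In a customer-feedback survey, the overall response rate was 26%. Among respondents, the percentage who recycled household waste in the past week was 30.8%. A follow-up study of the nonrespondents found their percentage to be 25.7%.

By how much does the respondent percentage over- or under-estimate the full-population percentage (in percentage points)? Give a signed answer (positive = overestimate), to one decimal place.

+3.8 percentage points

Nonresponse fraction = 1 − 0.26 = 0.74.
Bias = (nonresponse fraction) × (respondent percentage − nonrespondent percentage)
     = 0.74 × (30.8 − 25.7) = 0.74 × 5.1 = 3.774.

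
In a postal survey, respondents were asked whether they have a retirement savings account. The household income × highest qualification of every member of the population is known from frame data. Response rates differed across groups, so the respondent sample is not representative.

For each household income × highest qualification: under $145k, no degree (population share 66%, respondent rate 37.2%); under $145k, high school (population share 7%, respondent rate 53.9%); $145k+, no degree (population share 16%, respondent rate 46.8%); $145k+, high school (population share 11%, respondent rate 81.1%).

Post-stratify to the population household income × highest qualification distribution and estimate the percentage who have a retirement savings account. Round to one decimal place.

Reweight to the known household income × highest qualification distribution:
  under $145k, no degree: 0.66 × 37.2 = 24.552
  under $145k, high school: 0.07 × 53.9 = 3.773
  $145k+, no degree: 0.16 × 46.8 = 7.488
  $145k+, high school: 0.11 × 81.1 = 8.921
Post-stratified estimate = 44.734 → 44.7%.

44.7%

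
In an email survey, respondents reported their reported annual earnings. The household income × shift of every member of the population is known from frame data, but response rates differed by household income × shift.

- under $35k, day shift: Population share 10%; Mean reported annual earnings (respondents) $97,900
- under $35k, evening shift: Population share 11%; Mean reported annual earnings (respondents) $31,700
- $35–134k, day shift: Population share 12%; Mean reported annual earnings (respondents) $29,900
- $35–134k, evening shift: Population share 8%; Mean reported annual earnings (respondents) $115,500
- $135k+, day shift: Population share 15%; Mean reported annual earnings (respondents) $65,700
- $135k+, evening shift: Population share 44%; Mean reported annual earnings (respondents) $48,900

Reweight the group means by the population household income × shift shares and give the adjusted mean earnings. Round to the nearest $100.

$57,500

Each cell contributes population-share × respondent value:
  under $35k, day shift: 0.1 × 97,900 = 9790
  under $35k, evening shift: 0.11 × 31,700 = 3487
  $35–134k, day shift: 0.12 × 29,900 = 3588
  $35–134k, evening shift: 0.08 × 115,500 = 9240
  $135k+, day shift: 0.15 × 65,700 = 9855
  $135k+, evening shift: 0.44 × 48,900 = 21,516
Post-stratified estimate = 57,476 → $57,500.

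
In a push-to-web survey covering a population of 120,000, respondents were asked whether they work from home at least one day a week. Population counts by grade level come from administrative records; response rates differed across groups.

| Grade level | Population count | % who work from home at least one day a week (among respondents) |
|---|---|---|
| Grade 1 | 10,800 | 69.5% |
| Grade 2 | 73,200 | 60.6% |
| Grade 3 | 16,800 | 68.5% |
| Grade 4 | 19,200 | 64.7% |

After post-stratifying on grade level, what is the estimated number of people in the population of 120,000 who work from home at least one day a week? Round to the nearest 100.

75,800

Estimated count per cell = population count × respondent percentage:
  Grade 1: 10,800 × 69.5% = 7506
  Grade 2: 73,200 × 60.6% = 44359.2
  Grade 3: 16,800 × 68.5% = 11,508
  Grade 4: 19,200 × 64.7% = 12422.4
Estimated total = 75795.6 → 75,800.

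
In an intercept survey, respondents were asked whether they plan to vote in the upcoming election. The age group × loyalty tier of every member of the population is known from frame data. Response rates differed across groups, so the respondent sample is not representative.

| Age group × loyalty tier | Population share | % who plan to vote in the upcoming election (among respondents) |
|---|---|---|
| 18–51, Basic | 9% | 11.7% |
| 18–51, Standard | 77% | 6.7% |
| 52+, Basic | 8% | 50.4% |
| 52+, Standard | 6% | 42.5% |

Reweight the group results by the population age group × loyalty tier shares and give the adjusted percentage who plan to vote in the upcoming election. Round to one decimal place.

Reweight to the known age group × loyalty tier distribution:
  18–51, Basic: 0.09 × 11.7 = 1.053
  18–51, Standard: 0.77 × 6.7 = 5.159
  52+, Basic: 0.08 × 50.4 = 4.032
  52+, Standard: 0.06 × 42.5 = 2.55
Post-stratified estimate = 12.794 → 12.8%.

12.8%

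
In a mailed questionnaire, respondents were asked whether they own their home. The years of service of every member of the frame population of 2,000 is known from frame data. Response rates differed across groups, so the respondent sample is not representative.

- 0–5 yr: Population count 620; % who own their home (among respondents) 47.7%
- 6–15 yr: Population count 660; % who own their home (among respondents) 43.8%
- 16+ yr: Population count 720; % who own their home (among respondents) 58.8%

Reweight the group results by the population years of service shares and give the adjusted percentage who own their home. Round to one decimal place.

Weight each group's respondent value by its population share:
  0–5 yr: (620/2,000) × 47.7 = 14.787
  6–15 yr: (660/2,000) × 43.8 = 14.454
  16+ yr: (720/2,000) × 58.8 = 21.168
Post-stratified estimate = 50.409 → 50.4%.

50.4%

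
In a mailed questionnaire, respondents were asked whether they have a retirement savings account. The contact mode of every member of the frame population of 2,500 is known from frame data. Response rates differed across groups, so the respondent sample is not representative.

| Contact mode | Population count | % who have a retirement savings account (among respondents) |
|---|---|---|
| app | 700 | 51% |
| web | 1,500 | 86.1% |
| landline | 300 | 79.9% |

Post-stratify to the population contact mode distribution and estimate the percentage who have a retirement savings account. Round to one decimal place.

Post-stratification weights by population share, not respondent share:
  app: (700/2,500) × 51 = 14.28
  web: (1,500/2,500) × 86.1 = 51.66
  landline: (300/2,500) × 79.9 = 9.588
Post-stratified estimate = 75.528 → 75.5%.

75.5%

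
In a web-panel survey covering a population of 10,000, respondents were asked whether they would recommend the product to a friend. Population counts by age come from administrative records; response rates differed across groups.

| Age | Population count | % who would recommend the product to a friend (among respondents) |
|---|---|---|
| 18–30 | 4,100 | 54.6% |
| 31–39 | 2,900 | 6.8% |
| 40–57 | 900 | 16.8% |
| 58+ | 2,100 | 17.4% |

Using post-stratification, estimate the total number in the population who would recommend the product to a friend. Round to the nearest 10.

Apply each group's respondent rate to its population count:
  18–30: 4,100 × 54.6% = 2238.6
  31–39: 2,900 × 6.8% = 197.2
  40–57: 900 × 16.8% = 151.2
  58+: 2,100 × 17.4% = 365.4
Estimated total = 2952.4 → 2,950.

2,950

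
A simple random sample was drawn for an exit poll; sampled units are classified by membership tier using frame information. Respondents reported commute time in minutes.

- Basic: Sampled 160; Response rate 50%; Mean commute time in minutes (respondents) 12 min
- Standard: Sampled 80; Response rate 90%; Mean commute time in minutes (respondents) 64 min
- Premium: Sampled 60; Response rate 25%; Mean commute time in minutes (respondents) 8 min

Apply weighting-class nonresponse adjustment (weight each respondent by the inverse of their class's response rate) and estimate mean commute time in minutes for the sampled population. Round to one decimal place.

Inverse-response-rate weighting restores each class to its sampled count, so class totals weight by n_sampled:
  Basic: 160 × 12 = 1920
  Standard: 80 × 64 = 5120
  Premium: 60 × 8 = 480
Adjusted estimate = 7520 / 300 = 25.0667 → 25.1.

25.1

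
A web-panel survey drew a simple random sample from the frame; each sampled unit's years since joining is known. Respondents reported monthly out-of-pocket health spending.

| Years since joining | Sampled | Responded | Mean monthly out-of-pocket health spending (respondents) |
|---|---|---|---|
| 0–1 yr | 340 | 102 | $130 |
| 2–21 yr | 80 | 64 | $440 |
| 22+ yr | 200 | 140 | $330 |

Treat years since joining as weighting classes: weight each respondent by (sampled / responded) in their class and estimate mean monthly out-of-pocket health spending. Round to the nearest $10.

Class response rates: 0–1 yr 102/340 = 30%, 2–21 yr 64/80 = 80%, 22+ yr 140/200 = 70%.
Inverse-response-rate weighting restores each class to its sampled count, so class totals weight by n_sampled:
  0–1 yr: 340 × 130 = 44,200
  2–21 yr: 80 × 440 = 35,200
  22+ yr: 200 × 330 = 66,000
Adjusted estimate = 145,400 / 620 = 234.516 → $230.

$230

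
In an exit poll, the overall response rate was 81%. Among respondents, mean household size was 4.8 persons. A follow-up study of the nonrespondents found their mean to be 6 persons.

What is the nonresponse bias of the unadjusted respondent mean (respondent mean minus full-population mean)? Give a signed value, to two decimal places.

-0.23

Nonresponse fraction = 1 − 0.81 = 0.19.
Bias = (nonresponse fraction) × (respondent mean − nonrespondent mean)
     = 0.19 × (4.8 − 6) = 0.19 × -1.2 = -0.228.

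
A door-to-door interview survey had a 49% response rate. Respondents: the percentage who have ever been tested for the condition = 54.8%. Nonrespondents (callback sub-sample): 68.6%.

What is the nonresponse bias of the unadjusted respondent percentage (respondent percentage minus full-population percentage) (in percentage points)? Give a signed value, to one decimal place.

Nonresponse fraction = 1 − 0.49 = 0.51.
Bias = (nonresponse fraction) × (respondent percentage − nonrespondent percentage)
     = 0.51 × (54.8 − 68.6) = 0.51 × -13.8 = -7.038.

-7.0 percentage points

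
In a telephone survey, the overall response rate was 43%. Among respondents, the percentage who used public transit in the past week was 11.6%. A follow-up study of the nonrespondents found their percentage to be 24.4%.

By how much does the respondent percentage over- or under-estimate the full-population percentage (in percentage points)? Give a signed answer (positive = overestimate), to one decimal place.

-7.3 percentage points

Nonresponse fraction = 1 − 0.43 = 0.57.
Bias = (nonresponse fraction) × (respondent percentage − nonrespondent percentage)
     = 0.57 × (11.6 − 24.4) = 0.57 × -12.8 = -7.296.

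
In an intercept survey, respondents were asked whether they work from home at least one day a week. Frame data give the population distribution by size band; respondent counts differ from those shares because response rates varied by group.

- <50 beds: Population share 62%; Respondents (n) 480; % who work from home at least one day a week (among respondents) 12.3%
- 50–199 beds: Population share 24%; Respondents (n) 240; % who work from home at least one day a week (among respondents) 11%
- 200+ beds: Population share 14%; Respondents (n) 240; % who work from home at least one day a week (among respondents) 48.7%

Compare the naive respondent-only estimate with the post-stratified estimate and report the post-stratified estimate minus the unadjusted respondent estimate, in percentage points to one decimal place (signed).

Without adjustment, the pooled respondent share is:
  (480/960)×12.3 + (240/960)×11 + (240/960)×48.7 = 21.075%
Reweighting by population size band shares:
  0.62×12.3 + 0.24×11 + 0.14×48.7 = 17.084%
Difference = 17.084 − 21.075 = -3.991 pp.

-4.0 percentage points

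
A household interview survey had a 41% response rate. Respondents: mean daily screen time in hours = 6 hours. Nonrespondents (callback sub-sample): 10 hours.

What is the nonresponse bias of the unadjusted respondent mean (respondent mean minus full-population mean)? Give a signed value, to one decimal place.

Nonresponse fraction = 1 − 0.41 = 0.59.
Bias = (nonresponse fraction) × (respondent mean − nonrespondent mean)
     = 0.59 × (6 − 10) = 0.59 × -4 = -2.36.

-2.4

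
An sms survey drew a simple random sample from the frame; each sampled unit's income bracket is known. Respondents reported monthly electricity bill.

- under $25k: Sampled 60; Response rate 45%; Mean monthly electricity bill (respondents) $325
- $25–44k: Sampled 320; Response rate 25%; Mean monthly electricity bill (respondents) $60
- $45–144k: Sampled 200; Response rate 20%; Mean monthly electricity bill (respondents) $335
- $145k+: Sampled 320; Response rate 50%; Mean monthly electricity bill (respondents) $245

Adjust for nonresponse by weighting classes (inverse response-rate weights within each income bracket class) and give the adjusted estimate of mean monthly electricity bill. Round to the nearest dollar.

$205

Inverse-response-rate weighting restores each class to its sampled count, so class totals weight by n_sampled:
  under $25k: 60 × 325 = 19,500
  $25–44k: 320 × 60 = 19,200
  $45–144k: 200 × 335 = 67,000
  $145k+: 320 × 245 = 78,400
Adjusted estimate = 184,100 / 900 = 204.556 → $205.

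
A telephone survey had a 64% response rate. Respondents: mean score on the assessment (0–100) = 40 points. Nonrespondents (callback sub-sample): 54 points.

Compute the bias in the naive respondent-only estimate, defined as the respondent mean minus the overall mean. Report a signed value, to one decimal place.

-5.0

Nonresponse fraction = 1 − 0.64 = 0.36.
Bias = (nonresponse fraction) × (respondent mean − nonrespondent mean)
     = 0.36 × (40 − 54) = 0.36 × -14 = -5.04.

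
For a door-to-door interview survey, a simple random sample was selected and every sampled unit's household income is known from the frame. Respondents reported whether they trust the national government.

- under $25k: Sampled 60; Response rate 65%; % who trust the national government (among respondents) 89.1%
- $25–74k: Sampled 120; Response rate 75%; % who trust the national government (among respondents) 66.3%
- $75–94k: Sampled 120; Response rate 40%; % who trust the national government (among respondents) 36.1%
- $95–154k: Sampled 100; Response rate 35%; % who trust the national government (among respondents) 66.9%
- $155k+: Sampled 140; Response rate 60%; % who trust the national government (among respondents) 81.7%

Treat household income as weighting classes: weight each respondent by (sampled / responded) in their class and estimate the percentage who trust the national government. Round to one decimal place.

Weighting each respondent by the inverse class response rate inflates each class back to its sampled size, so the class weight is n_sampled:
  under $25k: 60 × 89.1 = 5346
  $25–74k: 120 × 66.3 = 7956
  $75–94k: 120 × 36.1 = 4332
  $95–154k: 100 × 66.9 = 6690
  $155k+: 140 × 81.7 = 11,438
Adjusted estimate = 35,762 / 540 = 66.2259 → 66.2%.

66.2%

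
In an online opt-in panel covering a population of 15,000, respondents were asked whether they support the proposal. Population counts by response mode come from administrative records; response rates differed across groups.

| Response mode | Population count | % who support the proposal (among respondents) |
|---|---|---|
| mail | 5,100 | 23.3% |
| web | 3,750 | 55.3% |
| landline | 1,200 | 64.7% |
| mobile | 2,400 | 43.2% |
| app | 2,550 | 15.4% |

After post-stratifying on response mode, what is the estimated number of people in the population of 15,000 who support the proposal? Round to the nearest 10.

Each cell contributes its population count × the respondent rate:
  mail: 5,100 × 23.3% = 1188.3
  web: 3,750 × 55.3% = 2073.75
  landline: 1,200 × 64.7% = 776.4
  mobile: 2,400 × 43.2% = 1036.8
  app: 2,550 × 15.4% = 392.7
Estimated total = 5467.95 → 5,470.

5,470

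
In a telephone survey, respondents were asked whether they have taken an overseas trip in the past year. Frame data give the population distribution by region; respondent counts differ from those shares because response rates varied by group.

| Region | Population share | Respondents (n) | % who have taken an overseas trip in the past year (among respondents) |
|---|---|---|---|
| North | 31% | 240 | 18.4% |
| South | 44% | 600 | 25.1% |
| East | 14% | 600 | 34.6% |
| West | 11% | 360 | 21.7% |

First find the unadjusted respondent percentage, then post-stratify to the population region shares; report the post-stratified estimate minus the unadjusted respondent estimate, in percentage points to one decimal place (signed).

Naive respondent-only estimate (weights = respondent counts):
  (240/1800)×18.4 + (600/1800)×25.1 + (600/1800)×34.6 + (360/1800)×21.7 = 26.6933%
Post-stratified estimate weights by population shares:
  0.31×18.4 + 0.44×25.1 + 0.14×34.6 + 0.11×21.7 = 23.979%
Difference = 23.979 − 26.6933 = -2.7143 pp.

-2.7 percentage points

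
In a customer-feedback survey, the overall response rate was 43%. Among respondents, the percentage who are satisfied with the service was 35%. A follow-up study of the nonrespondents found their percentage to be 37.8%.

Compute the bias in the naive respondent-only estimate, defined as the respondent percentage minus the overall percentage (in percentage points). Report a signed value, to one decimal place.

-1.6 percentage points

Nonresponse fraction = 1 − 0.43 = 0.57.
Bias = (nonresponse fraction) × (respondent percentage − nonrespondent percentage)
     = 0.57 × (35 − 37.8) = 0.57 × -2.8 = -1.596.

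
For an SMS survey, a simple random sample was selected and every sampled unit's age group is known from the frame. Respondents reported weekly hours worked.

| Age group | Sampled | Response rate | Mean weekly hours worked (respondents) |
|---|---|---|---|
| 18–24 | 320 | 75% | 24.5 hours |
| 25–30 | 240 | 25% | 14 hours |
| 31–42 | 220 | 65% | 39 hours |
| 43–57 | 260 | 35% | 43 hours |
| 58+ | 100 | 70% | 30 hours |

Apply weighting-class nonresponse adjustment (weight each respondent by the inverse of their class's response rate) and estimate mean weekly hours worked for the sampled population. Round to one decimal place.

29.8

Inverse-response-rate weighting restores each class to its sampled count, so class totals weight by n_sampled:
  18–24: 320 × 24.5 = 7840
  25–30: 240 × 14 = 3360
  31–42: 220 × 39 = 8580
  43–57: 260 × 43 = 11,180
  58+: 100 × 30 = 3000
Adjusted estimate = 33,960 / 1,140 = 29.7895 → 29.8.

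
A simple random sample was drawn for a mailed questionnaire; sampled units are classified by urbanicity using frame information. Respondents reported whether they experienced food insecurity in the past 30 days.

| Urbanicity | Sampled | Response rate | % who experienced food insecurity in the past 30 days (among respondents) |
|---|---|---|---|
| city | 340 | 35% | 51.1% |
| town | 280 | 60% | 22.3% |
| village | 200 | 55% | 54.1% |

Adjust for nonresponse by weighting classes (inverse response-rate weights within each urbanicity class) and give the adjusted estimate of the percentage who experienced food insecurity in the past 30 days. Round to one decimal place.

42.0%

Each respondent's weight = sampled/responded in their class; summing within a class gives n_sampled, so:
  city: 340 × 51.1 = 17,374
  town: 280 × 22.3 = 6244
  village: 200 × 54.1 = 10,820
Adjusted estimate = 34,438 / 820 = 41.9976 → 42.0%.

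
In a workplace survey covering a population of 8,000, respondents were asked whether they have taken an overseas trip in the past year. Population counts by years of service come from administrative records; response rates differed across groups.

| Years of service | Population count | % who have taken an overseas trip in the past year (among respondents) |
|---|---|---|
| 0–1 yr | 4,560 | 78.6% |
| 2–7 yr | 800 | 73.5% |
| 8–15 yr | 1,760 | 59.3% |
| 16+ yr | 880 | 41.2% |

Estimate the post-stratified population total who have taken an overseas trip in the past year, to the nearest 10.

5,580

Apply each group's respondent rate to its population count:
  0–1 yr: 4,560 × 78.6% = 3584.16
  2–7 yr: 800 × 73.5% = 588
  8–15 yr: 1,760 × 59.3% = 1043.68
  16+ yr: 880 × 41.2% = 362.56
Estimated total = 5578.4 → 5,580.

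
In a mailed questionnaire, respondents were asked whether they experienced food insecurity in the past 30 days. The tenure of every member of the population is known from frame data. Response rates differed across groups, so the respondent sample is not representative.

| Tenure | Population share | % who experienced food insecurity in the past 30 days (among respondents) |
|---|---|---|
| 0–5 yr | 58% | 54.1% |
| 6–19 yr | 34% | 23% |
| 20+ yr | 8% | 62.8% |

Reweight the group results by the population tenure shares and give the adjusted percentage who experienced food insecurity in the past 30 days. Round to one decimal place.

44.2%

Post-stratification weights by population share, not respondent share:
  0–5 yr: 0.58 × 54.1 = 31.378
  6–19 yr: 0.34 × 23 = 7.82
  20+ yr: 0.08 × 62.8 = 5.024
Post-stratified estimate = 44.222 → 44.2%.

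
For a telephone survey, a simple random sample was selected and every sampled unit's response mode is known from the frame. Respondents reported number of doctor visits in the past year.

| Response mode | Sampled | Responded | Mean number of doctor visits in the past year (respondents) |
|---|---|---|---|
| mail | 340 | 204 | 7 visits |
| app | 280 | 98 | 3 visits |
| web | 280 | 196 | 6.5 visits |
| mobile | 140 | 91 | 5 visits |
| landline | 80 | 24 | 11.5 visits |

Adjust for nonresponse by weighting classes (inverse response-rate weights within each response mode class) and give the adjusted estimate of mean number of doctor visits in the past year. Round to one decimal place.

5.9

Response rates by class: mail 204/340 = 60%, app 98/280 = 35%, web 196/280 = 70%, mobile 91/140 = 65%, landline 24/80 = 30%.
Inverse-response-rate weighting restores each class to its sampled count, so class totals weight by n_sampled:
  mail: 340 × 7 = 2380
  app: 280 × 3 = 840
  web: 280 × 6.5 = 1820
  mobile: 140 × 5 = 700
  landline: 80 × 11.5 = 920
Adjusted estimate = 6660 / 1,120 = 5.94643 → 5.9.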